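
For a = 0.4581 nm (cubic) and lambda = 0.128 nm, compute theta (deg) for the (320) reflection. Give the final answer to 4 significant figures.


d = a / sqrt(h^2+k^2+l^2)
d = 0.4581 / sqrt(13) = 0.127054 nm
lambda = 2*d*sin(theta)  =>  sin(theta) = lambda / (2*d)
sin(theta) = 0.128 / (2 * 0.127054) = 0.503723
theta = 30.25 deg


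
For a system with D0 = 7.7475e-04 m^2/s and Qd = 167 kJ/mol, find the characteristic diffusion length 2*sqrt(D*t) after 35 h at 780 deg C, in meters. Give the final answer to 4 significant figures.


Step 1: D = D0 * exp(-Qd/(R*T))
T = 1053.15 K
D = 7.7475e-04 * exp(-167e3 / (8.314 * 1053.15)) = 4.03567e-12 m^2/s
Step 2: L = 2*sqrt(D*t)
t = 35 h = 126000 s
L = 2*sqrt(4.03567e-12 * 126000) = 1.426e-03 m


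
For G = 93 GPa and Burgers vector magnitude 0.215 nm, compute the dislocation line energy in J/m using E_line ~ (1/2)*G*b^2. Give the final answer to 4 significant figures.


E = G*b^2/2
b = 0.215 nm = 2.15e-10 m
G = 93 GPa = 9.3e+10 Pa
E = 0.5 * 9.3e+10 * (2.15e-10)^2
E = 2.149e-09 J/m


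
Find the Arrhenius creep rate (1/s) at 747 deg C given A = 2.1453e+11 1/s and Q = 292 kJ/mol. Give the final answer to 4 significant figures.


rate = A * exp(-Q / (R*T))
T = 747 + 273.15 = 1020.15 K
rate = 2.1453e+11 * exp(-292e3 / (8.314 * 1020.15))
rate = 2.397e-04 1/s


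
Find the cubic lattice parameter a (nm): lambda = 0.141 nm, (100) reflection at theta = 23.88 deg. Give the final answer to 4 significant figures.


d = lambda / (2*sin(theta))
d = 0.141 / (2*sin(23.88 deg))
d = 0.17415 nm
a = d * sqrt(h^2+k^2+l^2) = 0.17415 * sqrt(1)
a = 0.1742 nm


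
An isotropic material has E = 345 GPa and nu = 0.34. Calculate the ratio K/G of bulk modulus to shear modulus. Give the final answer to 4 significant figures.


G = E / (2*(1+nu))
G = 345 / (2*(1+0.34)) = 128.731 GPa
K = E / (3*(1-2*nu))
K = 345 / (3*(1-2*0.34)) = 359.375 GPa
K/G = 359.375 / 128.731 = 2.792


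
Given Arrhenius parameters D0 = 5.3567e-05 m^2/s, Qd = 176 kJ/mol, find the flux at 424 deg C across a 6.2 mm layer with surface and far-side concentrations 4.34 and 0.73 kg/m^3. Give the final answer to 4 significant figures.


Step 1: D = D0 * exp(-Qd/(R*T))
T = 424 + 273.15 = 697.15 K
D = 5.3567e-05 * exp(-176e3 / (8.314 * 697.15)) = 3.47897e-18 m^2/s
Step 2: J = D * (C1 - C2) / dx
J = 3.47897e-18 * (4.34 - 0.73) / 6.2e-03
J = 2.026e-15 kg/(m^2*s)


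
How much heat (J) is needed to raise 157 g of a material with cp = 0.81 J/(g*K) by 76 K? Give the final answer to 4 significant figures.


Q = m * cp * dT
Q = 157 * 0.81 * 76
Q = 9665 J


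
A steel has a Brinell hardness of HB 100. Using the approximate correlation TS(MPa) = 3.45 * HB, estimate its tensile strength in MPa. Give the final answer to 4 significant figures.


TS (MPa) = 3.45 * HB
TS = 3.45 * 100
TS = 345 MPa


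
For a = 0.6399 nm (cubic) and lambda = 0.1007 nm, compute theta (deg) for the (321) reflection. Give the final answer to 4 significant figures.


d = a / sqrt(h^2+k^2+l^2)
d = 0.6399 / sqrt(14) = 0.17102 nm
lambda = 2*d*sin(theta)  =>  sin(theta) = lambda / (2*d)
sin(theta) = 0.1007 / (2 * 0.17102) = 0.294409
theta = 17.12 deg


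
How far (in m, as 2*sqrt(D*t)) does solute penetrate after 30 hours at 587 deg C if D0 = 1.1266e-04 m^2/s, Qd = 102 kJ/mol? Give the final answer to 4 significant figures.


Step 1: D = D0 * exp(-Qd/(R*T))
T = 860.15 K
D = 1.1266e-04 * exp(-102e3 / (8.314 * 860.15)) = 7.20038e-11 m^2/s
Step 2: L = 2*sqrt(D*t)
t = 30 h = 108000 s
L = 2*sqrt(7.20038e-11 * 108000) = 5.577e-03 m


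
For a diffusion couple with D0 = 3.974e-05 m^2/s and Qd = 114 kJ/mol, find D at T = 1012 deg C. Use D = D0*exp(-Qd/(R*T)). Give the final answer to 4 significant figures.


D = D0 * exp(-Qd / (R*T))
T = 1285.15 K
D = 3.974e-05 * exp(-114e3 / (8.314 * 1285.15))
D = 9.238e-10 m^2/s


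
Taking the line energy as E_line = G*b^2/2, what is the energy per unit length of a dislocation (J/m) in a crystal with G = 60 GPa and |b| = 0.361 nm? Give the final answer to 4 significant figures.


E = G*b^2/2
b = 0.361 nm = 3.61e-10 m
G = 60 GPa = 6e+10 Pa
E = 0.5 * 6e+10 * (3.61e-10)^2
E = 3.91e-09 J/m


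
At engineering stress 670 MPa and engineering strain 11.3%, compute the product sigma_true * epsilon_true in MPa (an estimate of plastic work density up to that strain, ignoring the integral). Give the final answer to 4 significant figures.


sigma_true = sigma_eng * (1 + epsilon_eng)
sigma_true = 670 * (1 + 0.113) = 745.71 MPa
epsilon_true = ln(1 + epsilon_eng)
epsilon_true = ln(1 + 0.113) = 0.107059
sigma_true * epsilon_true = 745.71 * 0.107059 = 79.84 MPa


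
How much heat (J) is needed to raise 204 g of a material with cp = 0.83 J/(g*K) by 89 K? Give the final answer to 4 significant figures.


Q = m * cp * dT
Q = 204 * 0.83 * 89
Q = 15070 J


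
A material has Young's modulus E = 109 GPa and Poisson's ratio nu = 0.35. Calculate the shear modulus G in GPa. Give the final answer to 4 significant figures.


G = E / (2*(1+nu))
G = 109 / (2*(1+0.35))
G = 40.37 GPa


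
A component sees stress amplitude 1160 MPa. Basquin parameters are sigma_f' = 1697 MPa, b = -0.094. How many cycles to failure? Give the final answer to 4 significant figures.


sigma_a = sigma_f' * (2*Nf)^b
2*Nf = (sigma_a / sigma_f')^(1/b)
2*Nf = (1160 / 1697)^(1/-0.094)
2*Nf = 57.2401
Nf = 28.62 cycles


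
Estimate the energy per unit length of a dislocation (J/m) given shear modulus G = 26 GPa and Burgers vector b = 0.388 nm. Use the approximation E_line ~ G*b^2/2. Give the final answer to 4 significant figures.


E = G*b^2/2
b = 0.388 nm = 3.88e-10 m
G = 26 GPa = 2.6e+10 Pa
E = 0.5 * 2.6e+10 * (3.88e-10)^2
E = 1.957e-09 J/m


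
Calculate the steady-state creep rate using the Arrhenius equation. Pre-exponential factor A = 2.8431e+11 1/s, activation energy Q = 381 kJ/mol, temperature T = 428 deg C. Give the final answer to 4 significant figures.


rate = A * exp(-Q / (R*T))
T = 428 + 273.15 = 701.15 K
rate = 2.8431e+11 * exp(-381e3 / (8.314 * 701.15))
rate = 1.172e-17 1/s


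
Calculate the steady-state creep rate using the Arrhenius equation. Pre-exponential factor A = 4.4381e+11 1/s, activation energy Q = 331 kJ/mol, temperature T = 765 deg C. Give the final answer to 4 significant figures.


rate = A * exp(-Q / (R*T))
T = 765 + 273.15 = 1038.15 K
rate = 4.4381e+11 * exp(-331e3 / (8.314 * 1038.15))
rate = 9.824e-06 1/s


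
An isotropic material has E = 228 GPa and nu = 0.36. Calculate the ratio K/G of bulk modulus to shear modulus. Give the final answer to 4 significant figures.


G = E / (2*(1+nu))
G = 228 / (2*(1+0.36)) = 83.8235 GPa
K = E / (3*(1-2*nu))
K = 228 / (3*(1-2*0.36)) = 271.429 GPa
K/G = 271.429 / 83.8235 = 3.238


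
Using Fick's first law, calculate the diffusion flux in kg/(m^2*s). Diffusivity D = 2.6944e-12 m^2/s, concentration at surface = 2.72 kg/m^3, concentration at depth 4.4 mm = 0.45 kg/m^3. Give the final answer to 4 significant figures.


J = -D * (dC/dx) = D * (C1 - C2) / dx
J = 2.6944e-12 * (2.72 - 0.45) / 4.4e-03
J = 1.39e-09 kg/(m^2*s)


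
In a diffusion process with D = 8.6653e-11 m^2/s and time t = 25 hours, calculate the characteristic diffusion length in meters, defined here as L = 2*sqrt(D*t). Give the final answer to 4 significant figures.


t = 25 hr = 90000 s
Diffusion length = 2*sqrt(D*t)
= 2*sqrt(8.6653e-11 * 90000)
= 5.585e-03 m


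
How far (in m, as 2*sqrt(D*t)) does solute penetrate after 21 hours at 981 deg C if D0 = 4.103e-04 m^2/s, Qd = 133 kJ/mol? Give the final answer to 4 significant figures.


Step 1: D = D0 * exp(-Qd/(R*T))
T = 1254.15 K
D = 4.103e-04 * exp(-133e3 / (8.314 * 1254.15)) = 1.18448e-09 m^2/s
Step 2: L = 2*sqrt(D*t)
t = 21 h = 75600 s
L = 2*sqrt(1.18448e-09 * 75600) = 0.01893 m


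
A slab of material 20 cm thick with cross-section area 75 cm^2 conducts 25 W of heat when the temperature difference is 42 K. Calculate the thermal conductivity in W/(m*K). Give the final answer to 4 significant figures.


k = Q*L / (A*dT)
L = 0.2 m, A = 7.5e-03 m^2
k = 25 * 0.2 / (7.5e-03 * 42)
k = 15.87 W/(m*K)


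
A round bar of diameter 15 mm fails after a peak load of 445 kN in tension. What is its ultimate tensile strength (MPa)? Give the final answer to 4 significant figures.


A0 = pi*(d/2)^2 = pi*(15/2)^2 = 176.715 mm^2
UTS = F_max / A0 = 445*1000 / 176.715
UTS = 2518 MPa


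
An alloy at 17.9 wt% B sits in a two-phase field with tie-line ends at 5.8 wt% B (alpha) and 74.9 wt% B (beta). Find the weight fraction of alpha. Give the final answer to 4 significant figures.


f_alpha = (C_beta - C0) / (C_beta - C_alpha)
f_alpha = (74.9 - 17.9) / (74.9 - 5.8)
f_alpha = 0.8249


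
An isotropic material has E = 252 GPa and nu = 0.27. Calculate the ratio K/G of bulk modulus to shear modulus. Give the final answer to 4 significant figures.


G = E / (2*(1+nu))
G = 252 / (2*(1+0.27)) = 99.2126 GPa
K = E / (3*(1-2*nu))
K = 252 / (3*(1-2*0.27)) = 182.609 GPa
K/G = 182.609 / 99.2126 = 1.841


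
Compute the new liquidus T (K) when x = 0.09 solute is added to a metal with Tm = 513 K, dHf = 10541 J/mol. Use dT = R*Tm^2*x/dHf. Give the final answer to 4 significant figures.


dT = R*Tm^2*x / dHf
dT = 8.314 * 513^2 * 0.09 / 10541
dT = 18.6812 K
T_new = 513 - 18.6812 = 494.3 K


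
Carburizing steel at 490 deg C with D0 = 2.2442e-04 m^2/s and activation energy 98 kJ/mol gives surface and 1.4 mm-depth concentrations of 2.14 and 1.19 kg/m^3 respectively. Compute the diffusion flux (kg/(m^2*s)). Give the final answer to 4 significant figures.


Step 1: D = D0 * exp(-Qd/(R*T))
T = 490 + 273.15 = 763.15 K
D = 2.2442e-04 * exp(-98e3 / (8.314 * 763.15)) = 4.39645e-11 m^2/s
Step 2: J = D * (C1 - C2) / dx
J = 4.39645e-11 * (2.14 - 1.19) / 1.4e-03
J = 2.983e-08 kg/(m^2*s)


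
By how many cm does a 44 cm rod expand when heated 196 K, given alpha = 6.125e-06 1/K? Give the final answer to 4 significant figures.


dL = L0 * alpha * dT
dL = 44 * 6.125e-06 * 196
dL = 0.05282 cm


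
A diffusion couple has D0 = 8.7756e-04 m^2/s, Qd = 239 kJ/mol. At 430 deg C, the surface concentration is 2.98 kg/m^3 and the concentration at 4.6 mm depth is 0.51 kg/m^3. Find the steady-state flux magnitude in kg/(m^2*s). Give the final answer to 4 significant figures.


Step 1: D = D0 * exp(-Qd/(R*T))
T = 430 + 273.15 = 703.15 K
D = 8.7756e-04 * exp(-239e3 / (8.314 * 703.15)) = 1.54217e-21 m^2/s
Step 2: J = D * (C1 - C2) / dx
J = 1.54217e-21 * (2.98 - 0.51) / 4.6e-03
J = 8.281e-19 kg/(m^2*s)


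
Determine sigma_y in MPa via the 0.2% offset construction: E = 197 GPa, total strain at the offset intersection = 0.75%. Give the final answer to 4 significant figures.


Offset strain = 0.002
Elastic strain at yield = total_strain - offset = 7.5e-03 - 0.002 = 5.5e-03
sigma_y = E * elastic_strain = 197000 * 5.5e-03
sigma_y = 1084 MPa


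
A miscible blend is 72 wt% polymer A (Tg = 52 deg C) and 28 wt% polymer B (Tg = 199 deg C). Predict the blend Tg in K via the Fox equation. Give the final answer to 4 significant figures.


1/Tg = w1/Tg1 + w2/Tg2 (in Kelvin)
Tg1 = 325.15 K, Tg2 = 472.15 K
1/Tg = 0.72/325.15 + 0.28/472.15
Tg = 356.2 K


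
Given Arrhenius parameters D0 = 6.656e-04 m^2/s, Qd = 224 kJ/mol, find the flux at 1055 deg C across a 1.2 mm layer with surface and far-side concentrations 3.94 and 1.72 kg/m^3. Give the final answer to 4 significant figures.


Step 1: D = D0 * exp(-Qd/(R*T))
T = 1055 + 273.15 = 1328.15 K
D = 6.656e-04 * exp(-224e3 / (8.314 * 1328.15)) = 1.03093e-12 m^2/s
Step 2: J = D * (C1 - C2) / dx
J = 1.03093e-12 * (3.94 - 1.72) / 1.2e-03
J = 1.907e-09 kg/(m^2*s)


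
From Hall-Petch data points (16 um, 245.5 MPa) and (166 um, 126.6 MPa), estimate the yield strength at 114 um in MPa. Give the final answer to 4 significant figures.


sigma_y = sigma0 + k / sqrt(d)
1/sqrt(d1) = 1/sqrt(1.6e-05) = 250;  1/sqrt(d2) = 77.6151
k = (sigma1 - sigma2) / (1/sqrt(d1) - 1/sqrt(d2)) = (245.5 - 126.6) / (250 - 77.6151) = 0.689735 MPa*m^0.5
sigma0 = sigma1 - k/sqrt(d1) = 245.5 - 0.689735*250 = 73.0662 MPa
sigma_y(d3) = 73.0662 + 0.689735 / sqrt(1.14e-04) = 137.7 MPa


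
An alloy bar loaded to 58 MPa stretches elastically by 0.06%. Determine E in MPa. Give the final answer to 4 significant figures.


E = sigma / epsilon
epsilon = 0.06% = 6e-04
E = 58 / 6e-04
E = 96670 MPa


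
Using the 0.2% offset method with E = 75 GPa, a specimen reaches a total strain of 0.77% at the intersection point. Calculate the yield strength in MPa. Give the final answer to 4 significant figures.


Offset strain = 0.002
Elastic strain at yield = total_strain - offset = 7.7e-03 - 0.002 = 5.7e-03
sigma_y = E * elastic_strain = 75000 * 5.7e-03
sigma_y = 427.5 MPa


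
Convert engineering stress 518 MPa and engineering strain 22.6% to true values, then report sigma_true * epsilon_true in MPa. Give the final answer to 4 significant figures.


sigma_true = sigma_eng * (1 + epsilon_eng)
sigma_true = 518 * (1 + 0.226) = 635.068 MPa
epsilon_true = ln(1 + epsilon_eng)
epsilon_true = ln(1 + 0.226) = 0.203757
sigma_true * epsilon_true = 635.068 * 0.203757 = 129.4 MPa


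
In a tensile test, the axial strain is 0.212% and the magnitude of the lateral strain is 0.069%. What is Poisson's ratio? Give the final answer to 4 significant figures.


nu = -epsilon_lat / epsilon_axial
Lateral strain is contraction (negative), so using magnitudes:
nu = 0.069 / 0.212
nu = 0.3255


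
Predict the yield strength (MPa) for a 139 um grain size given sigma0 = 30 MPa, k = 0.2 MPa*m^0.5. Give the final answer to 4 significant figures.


sigma_y = sigma0 + k / sqrt(d)
d = 139 um = 1.39e-04 m
sigma_y = 30 + 0.2 / sqrt(1.39e-04)
sigma_y = 46.96 MPa


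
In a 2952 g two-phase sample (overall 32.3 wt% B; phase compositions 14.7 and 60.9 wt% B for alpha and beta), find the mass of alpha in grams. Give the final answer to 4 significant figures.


f_alpha = (C_beta - C0) / (C_beta - C_alpha)
f_alpha = (60.9 - 32.3) / (60.9 - 14.7) = 0.619048
m_alpha = f_alpha * m_total = 0.619048 * 2952 = 1827 g


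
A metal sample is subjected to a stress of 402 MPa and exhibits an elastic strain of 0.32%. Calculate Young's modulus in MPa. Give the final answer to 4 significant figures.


E = sigma / epsilon
epsilon = 0.32% = 3.2e-03
E = 402 / 3.2e-03
E = 125600 MPa


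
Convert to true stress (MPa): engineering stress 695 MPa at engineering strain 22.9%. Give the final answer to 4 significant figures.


sigma_true = sigma_eng * (1 + epsilon_eng)
sigma_true = 695 * (1 + 0.229)
sigma_true = 854.2 MPa


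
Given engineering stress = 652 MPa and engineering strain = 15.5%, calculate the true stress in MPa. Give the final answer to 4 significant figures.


sigma_true = sigma_eng * (1 + epsilon_eng)
sigma_true = 652 * (1 + 0.155)
sigma_true = 753.1 MPa


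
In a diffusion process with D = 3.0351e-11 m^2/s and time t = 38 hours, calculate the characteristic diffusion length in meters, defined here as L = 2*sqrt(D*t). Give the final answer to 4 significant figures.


t = 38 hr = 136800 s
Diffusion length = 2*sqrt(D*t)
= 2*sqrt(3.0351e-11 * 136800)
= 4.075e-03 m


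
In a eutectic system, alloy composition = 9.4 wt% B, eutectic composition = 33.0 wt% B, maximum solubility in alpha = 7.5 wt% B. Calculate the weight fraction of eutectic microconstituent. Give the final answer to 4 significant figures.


f_primary = (C_e - C0) / (C_e - C_alpha_max)
f_primary = (33.0 - 9.4) / (33.0 - 7.5)
f_primary = 0.92549
f_eutectic = 1 - 0.92549 = 0.07451


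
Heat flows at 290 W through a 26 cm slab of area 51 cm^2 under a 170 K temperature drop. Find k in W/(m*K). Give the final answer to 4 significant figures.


k = Q*L / (A*dT)
L = 0.26 m, A = 5.1e-03 m^2
k = 290 * 0.26 / (5.1e-03 * 170)
k = 86.97 W/(m*K)


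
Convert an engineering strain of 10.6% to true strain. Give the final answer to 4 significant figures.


epsilon_true = ln(1 + epsilon_eng)
epsilon_true = ln(1 + 0.106)
epsilon_true = 0.1007


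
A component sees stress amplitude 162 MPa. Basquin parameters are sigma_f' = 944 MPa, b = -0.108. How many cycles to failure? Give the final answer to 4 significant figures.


sigma_a = sigma_f' * (2*Nf)^b
2*Nf = (sigma_a / sigma_f')^(1/b)
2*Nf = (162 / 944)^(1/-0.108)
2*Nf = 1.22339e+07
Nf = 6.117e+06 cycles


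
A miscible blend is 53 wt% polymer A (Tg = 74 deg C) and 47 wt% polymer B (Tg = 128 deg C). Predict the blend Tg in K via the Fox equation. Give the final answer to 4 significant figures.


1/Tg = w1/Tg1 + w2/Tg2 (in Kelvin)
Tg1 = 347.15 K, Tg2 = 401.15 K
1/Tg = 0.53/347.15 + 0.47/401.15
Tg = 370.6 K


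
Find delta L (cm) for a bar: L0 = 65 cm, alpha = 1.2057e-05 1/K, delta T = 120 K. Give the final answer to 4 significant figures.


dL = L0 * alpha * dT
dL = 65 * 1.2057e-05 * 120
dL = 0.09404 cm


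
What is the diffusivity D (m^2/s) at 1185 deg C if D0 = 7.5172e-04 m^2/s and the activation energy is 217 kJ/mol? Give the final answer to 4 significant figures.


D = D0 * exp(-Qd / (R*T))
T = 1458.15 K
D = 7.5172e-04 * exp(-217e3 / (8.314 * 1458.15))
D = 1.266e-11 m^2/s


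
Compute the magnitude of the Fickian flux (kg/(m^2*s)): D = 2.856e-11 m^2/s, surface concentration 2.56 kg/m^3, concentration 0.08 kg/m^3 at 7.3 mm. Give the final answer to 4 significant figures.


J = -D * (dC/dx) = D * (C1 - C2) / dx
J = 2.856e-11 * (2.56 - 0.08) / 7.3e-03
J = 9.703e-09 kg/(m^2*s)


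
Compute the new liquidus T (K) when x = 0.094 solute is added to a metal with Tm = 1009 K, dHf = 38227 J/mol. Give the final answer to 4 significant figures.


dT = R*Tm^2*x / dHf
dT = 8.314 * 1009^2 * 0.094 / 38227
dT = 20.8137 K
T_new = 1009 - 20.8137 = 988.2 K


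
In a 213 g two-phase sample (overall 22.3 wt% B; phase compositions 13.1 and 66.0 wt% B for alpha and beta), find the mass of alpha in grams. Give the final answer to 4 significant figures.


f_alpha = (C_beta - C0) / (C_beta - C_alpha)
f_alpha = (66.0 - 22.3) / (66.0 - 13.1) = 0.826087
m_alpha = f_alpha * m_total = 0.826087 * 213 = 176 g


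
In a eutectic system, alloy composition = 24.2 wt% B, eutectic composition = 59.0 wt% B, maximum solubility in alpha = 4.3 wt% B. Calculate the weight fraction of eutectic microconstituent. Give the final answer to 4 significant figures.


f_primary = (C_e - C0) / (C_e - C_alpha_max)
f_primary = (59.0 - 24.2) / (59.0 - 4.3)
f_primary = 0.636197
f_eutectic = 1 - 0.636197 = 0.3638


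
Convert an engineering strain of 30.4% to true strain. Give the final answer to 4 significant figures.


epsilon_true = ln(1 + epsilon_eng)
epsilon_true = ln(1 + 0.304)
epsilon_true = 0.2654


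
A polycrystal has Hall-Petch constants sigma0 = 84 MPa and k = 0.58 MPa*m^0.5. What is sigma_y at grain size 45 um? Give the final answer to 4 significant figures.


sigma_y = sigma0 + k / sqrt(d)
d = 45 um = 4.5e-05 m
sigma_y = 84 + 0.58 / sqrt(4.5e-05)
sigma_y = 170.5 MPa


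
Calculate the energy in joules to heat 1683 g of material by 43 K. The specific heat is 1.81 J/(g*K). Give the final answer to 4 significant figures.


Q = m * cp * dT
Q = 1683 * 1.81 * 43
Q = 131000 J


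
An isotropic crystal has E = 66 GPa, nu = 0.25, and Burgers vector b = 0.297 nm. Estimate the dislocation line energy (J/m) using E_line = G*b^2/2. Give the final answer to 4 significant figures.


Step 1: G = E / (2*(1+nu))
G = 66 / (2*(1+0.25)) = 26.4 GPa = 2.64e+10 Pa
Step 2: E_line = G*b^2/2
b = 0.297 nm = 2.97e-10 m
E_line = 0.5 * 2.64e+10 * (2.97e-10)^2 = 1.164e-09 J/m


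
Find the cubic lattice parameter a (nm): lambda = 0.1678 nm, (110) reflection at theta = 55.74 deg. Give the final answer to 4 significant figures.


d = lambda / (2*sin(theta))
d = 0.1678 / (2*sin(55.74 deg))
d = 0.101513 nm
a = d * sqrt(h^2+k^2+l^2) = 0.101513 * sqrt(2)
a = 0.1436 nm


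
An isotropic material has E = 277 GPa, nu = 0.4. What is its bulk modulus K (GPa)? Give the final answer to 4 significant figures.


K = E / (3*(1-2*nu))
K = 277 / (3*(1-2*0.4))
K = 461.7 GPa


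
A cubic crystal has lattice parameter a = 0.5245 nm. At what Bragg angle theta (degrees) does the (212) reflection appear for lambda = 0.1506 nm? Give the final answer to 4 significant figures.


d = a / sqrt(h^2+k^2+l^2)
d = 0.5245 / sqrt(9) = 0.174833 nm
lambda = 2*d*sin(theta)  =>  sin(theta) = lambda / (2*d)
sin(theta) = 0.1506 / (2 * 0.174833) = 0.430696
theta = 25.51 deg


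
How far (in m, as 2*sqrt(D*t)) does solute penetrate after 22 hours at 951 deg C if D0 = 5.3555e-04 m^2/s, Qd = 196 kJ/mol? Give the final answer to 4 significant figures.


Step 1: D = D0 * exp(-Qd/(R*T))
T = 1224.15 K
D = 5.3555e-04 * exp(-196e3 / (8.314 * 1224.15)) = 2.31821e-12 m^2/s
Step 2: L = 2*sqrt(D*t)
t = 22 h = 79200 s
L = 2*sqrt(2.31821e-12 * 79200) = 8.57e-04 m


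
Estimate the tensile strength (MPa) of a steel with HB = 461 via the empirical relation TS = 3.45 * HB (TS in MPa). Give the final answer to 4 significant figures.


TS (MPa) = 3.45 * HB
TS = 3.45 * 461
TS = 1590 MPa


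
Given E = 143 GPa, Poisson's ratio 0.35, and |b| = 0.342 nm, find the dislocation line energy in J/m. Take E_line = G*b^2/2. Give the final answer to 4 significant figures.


Step 1: G = E / (2*(1+nu))
G = 143 / (2*(1+0.35)) = 52.963 GPa = 5.2963e+10 Pa
Step 2: E_line = G*b^2/2
b = 0.342 nm = 3.42e-10 m
E_line = 0.5 * 5.2963e+10 * (3.42e-10)^2 = 3.097e-09 J/m


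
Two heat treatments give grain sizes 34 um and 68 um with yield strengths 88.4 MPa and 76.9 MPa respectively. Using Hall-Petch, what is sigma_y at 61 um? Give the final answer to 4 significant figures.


sigma_y = sigma0 + k / sqrt(d)
1/sqrt(d1) = 1/sqrt(3.4e-05) = 171.499;  1/sqrt(d2) = 121.268
k = (sigma1 - sigma2) / (1/sqrt(d1) - 1/sqrt(d2)) = (88.4 - 76.9) / (171.499 - 121.268) = 0.228943 MPa*m^0.5
sigma0 = sigma1 - k/sqrt(d1) = 88.4 - 0.228943*171.499 = 49.1365 MPa
sigma_y(d3) = 49.1365 + 0.228943 / sqrt(6.1e-05) = 78.45 MPa


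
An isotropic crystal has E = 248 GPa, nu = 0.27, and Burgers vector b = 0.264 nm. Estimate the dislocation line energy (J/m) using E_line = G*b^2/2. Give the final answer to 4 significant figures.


Step 1: G = E / (2*(1+nu))
G = 248 / (2*(1+0.27)) = 97.6378 GPa = 9.76378e+10 Pa
Step 2: E_line = G*b^2/2
b = 0.264 nm = 2.64e-10 m
E_line = 0.5 * 9.76378e+10 * (2.64e-10)^2 = 3.402e-09 J/m


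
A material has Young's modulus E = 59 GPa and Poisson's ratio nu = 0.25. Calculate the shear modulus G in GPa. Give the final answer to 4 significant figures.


G = E / (2*(1+nu))
G = 59 / (2*(1+0.25))
G = 23.6 GPa


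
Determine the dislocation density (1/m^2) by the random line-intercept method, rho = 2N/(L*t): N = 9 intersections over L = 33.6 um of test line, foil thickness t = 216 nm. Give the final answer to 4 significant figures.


rho = 2N / (L * t)
L = 33.6 um = 3.36e-05 m, t = 216 nm = 2.16e-07 m
rho = 2 * 9 / (3.36e-05 * 2.16e-07)
rho = 2.48e+12 1/m^2


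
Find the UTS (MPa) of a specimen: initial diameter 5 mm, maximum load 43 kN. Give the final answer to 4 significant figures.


A0 = pi*(d/2)^2 = pi*(5/2)^2 = 19.635 mm^2
UTS = F_max / A0 = 43*1000 / 19.635
UTS = 2190 MPa


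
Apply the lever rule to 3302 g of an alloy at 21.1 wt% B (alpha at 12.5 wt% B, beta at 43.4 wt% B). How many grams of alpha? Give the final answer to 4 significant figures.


f_alpha = (C_beta - C0) / (C_beta - C_alpha)
f_alpha = (43.4 - 21.1) / (43.4 - 12.5) = 0.721683
m_alpha = f_alpha * m_total = 0.721683 * 3302 = 2383 g


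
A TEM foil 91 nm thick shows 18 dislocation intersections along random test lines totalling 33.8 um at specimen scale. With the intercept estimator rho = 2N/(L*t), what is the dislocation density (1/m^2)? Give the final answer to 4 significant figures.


rho = 2N / (L * t)
L = 33.8 um = 3.38e-05 m, t = 91 nm = 9.1e-08 m
rho = 2 * 18 / (3.38e-05 * 9.1e-08)
rho = 1.17e+13 1/m^2


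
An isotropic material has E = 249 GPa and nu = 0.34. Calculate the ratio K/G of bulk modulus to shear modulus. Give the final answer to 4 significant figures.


G = E / (2*(1+nu))
G = 249 / (2*(1+0.34)) = 92.9104 GPa
K = E / (3*(1-2*nu))
K = 249 / (3*(1-2*0.34)) = 259.375 GPa
K/G = 259.375 / 92.9104 = 2.792


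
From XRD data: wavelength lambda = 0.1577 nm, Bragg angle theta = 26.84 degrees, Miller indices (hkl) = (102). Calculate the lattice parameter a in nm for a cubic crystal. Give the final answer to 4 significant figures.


d = lambda / (2*sin(theta))
d = 0.1577 / (2*sin(26.84 deg))
d = 0.17464 nm
a = d * sqrt(h^2+k^2+l^2) = 0.17464 * sqrt(5)
a = 0.3905 nm


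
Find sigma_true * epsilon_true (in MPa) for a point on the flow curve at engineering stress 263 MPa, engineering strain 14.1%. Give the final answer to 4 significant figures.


sigma_true = sigma_eng * (1 + epsilon_eng)
sigma_true = 263 * (1 + 0.141) = 300.083 MPa
epsilon_true = ln(1 + epsilon_eng)
epsilon_true = ln(1 + 0.141) = 0.131905
sigma_true * epsilon_true = 300.083 * 0.131905 = 39.58 MPa


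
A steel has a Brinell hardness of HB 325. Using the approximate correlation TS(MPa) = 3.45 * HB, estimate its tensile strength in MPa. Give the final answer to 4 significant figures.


TS (MPa) = 3.45 * HB
TS = 3.45 * 325
TS = 1121 MPa


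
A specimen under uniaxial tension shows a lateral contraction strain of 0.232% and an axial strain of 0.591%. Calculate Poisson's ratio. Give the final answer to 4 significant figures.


nu = -epsilon_lat / epsilon_axial
Lateral strain is contraction (negative), so using magnitudes:
nu = 0.232 / 0.591
nu = 0.3926


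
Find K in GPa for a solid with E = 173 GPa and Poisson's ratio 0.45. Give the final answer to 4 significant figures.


K = E / (3*(1-2*nu))
K = 173 / (3*(1-2*0.45))
K = 576.7 GPa


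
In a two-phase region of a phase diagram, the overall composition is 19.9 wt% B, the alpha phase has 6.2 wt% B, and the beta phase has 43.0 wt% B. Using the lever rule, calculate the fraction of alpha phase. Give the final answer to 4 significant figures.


f_alpha = (C_beta - C0) / (C_beta - C_alpha)
f_alpha = (43.0 - 19.9) / (43.0 - 6.2)
f_alpha = 0.6277


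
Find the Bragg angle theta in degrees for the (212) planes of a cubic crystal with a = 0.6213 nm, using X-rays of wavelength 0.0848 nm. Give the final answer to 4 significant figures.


d = a / sqrt(h^2+k^2+l^2)
d = 0.6213 / sqrt(9) = 0.2071 nm
lambda = 2*d*sin(theta)  =>  sin(theta) = lambda / (2*d)
sin(theta) = 0.0848 / (2 * 0.2071) = 0.204732
theta = 11.81 deg


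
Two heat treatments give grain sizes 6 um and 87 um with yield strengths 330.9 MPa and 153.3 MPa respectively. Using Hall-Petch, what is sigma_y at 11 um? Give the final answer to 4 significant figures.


sigma_y = sigma0 + k / sqrt(d)
1/sqrt(d1) = 1/sqrt(6e-06) = 408.248;  1/sqrt(d2) = 107.211
k = (sigma1 - sigma2) / (1/sqrt(d1) - 1/sqrt(d2)) = (330.9 - 153.3) / (408.248 - 107.211) = 0.589961 MPa*m^0.5
sigma0 = sigma1 - k/sqrt(d1) = 330.9 - 0.589961*408.248 = 90.0496 MPa
sigma_y(d3) = 90.0496 + 0.589961 / sqrt(1.1e-05) = 267.9 MPa


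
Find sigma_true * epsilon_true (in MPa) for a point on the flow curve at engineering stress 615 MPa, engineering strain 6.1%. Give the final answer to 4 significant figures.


sigma_true = sigma_eng * (1 + epsilon_eng)
sigma_true = 615 * (1 + 0.061) = 652.515 MPa
epsilon_true = ln(1 + epsilon_eng)
epsilon_true = ln(1 + 0.061) = 0.0592119
sigma_true * epsilon_true = 652.515 * 0.0592119 = 38.64 MPa


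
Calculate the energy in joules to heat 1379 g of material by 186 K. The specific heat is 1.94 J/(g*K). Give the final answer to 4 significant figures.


Q = m * cp * dT
Q = 1379 * 1.94 * 186
Q = 497600 J


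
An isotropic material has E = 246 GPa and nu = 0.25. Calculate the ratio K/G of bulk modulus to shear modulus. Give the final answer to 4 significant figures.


G = E / (2*(1+nu))
G = 246 / (2*(1+0.25)) = 98.4 GPa
K = E / (3*(1-2*nu))
K = 246 / (3*(1-2*0.25)) = 164 GPa
K/G = 164 / 98.4 = 1.667


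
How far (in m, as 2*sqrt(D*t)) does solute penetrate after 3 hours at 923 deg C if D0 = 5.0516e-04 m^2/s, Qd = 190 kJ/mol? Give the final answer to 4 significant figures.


Step 1: D = D0 * exp(-Qd/(R*T))
T = 1196.15 K
D = 5.0516e-04 * exp(-190e3 / (8.314 * 1196.15)) = 2.54698e-12 m^2/s
Step 2: L = 2*sqrt(D*t)
t = 3 h = 10800 s
L = 2*sqrt(2.54698e-12 * 10800) = 3.317e-04 m


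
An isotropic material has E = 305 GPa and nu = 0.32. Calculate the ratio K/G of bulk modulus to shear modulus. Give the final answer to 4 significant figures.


G = E / (2*(1+nu))
G = 305 / (2*(1+0.32)) = 115.53 GPa
K = E / (3*(1-2*nu))
K = 305 / (3*(1-2*0.32)) = 282.407 GPa
K/G = 282.407 / 115.53 = 2.444


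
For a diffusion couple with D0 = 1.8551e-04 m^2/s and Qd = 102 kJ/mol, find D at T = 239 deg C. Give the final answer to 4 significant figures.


D = D0 * exp(-Qd / (R*T))
T = 512.15 K
D = 1.8551e-04 * exp(-102e3 / (8.314 * 512.15))
D = 7.327e-15 m^2/s


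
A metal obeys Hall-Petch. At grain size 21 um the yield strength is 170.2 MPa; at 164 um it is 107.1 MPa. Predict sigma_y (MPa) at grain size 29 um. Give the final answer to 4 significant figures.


sigma_y = sigma0 + k / sqrt(d)
1/sqrt(d1) = 1/sqrt(2.1e-05) = 218.218;  1/sqrt(d2) = 78.0869
k = (sigma1 - sigma2) / (1/sqrt(d1) - 1/sqrt(d2)) = (170.2 - 107.1) / (218.218 - 78.0869) = 0.450293 MPa*m^0.5
sigma0 = sigma1 - k/sqrt(d1) = 170.2 - 0.450293*218.218 = 71.938 MPa
sigma_y(d3) = 71.938 + 0.450293 / sqrt(2.9e-05) = 155.6 MPa


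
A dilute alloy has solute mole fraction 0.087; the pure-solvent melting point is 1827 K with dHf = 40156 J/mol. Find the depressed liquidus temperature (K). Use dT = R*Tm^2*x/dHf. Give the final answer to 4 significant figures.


dT = R*Tm^2*x / dHf
dT = 8.314 * 1827^2 * 0.087 / 40156
dT = 60.1251 K
T_new = 1827 - 60.1251 = 1767 K


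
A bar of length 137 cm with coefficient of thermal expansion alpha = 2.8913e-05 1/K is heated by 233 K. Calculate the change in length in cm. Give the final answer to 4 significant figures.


dL = L0 * alpha * dT
dL = 137 * 2.8913e-05 * 233
dL = 0.9229 cm


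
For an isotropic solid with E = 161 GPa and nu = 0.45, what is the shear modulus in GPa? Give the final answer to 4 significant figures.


G = E / (2*(1+nu))
G = 161 / (2*(1+0.45))
G = 55.52 GPa


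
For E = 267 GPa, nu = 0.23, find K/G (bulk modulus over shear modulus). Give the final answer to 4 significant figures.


G = E / (2*(1+nu))
G = 267 / (2*(1+0.23)) = 108.537 GPa
K = E / (3*(1-2*nu))
K = 267 / (3*(1-2*0.23)) = 164.815 GPa
K/G = 164.815 / 108.537 = 1.519


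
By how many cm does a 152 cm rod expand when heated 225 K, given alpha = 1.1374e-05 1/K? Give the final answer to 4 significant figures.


dL = L0 * alpha * dT
dL = 152 * 1.1374e-05 * 225
dL = 0.389 cm


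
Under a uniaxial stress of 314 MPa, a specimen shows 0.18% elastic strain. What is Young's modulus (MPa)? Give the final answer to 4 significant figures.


E = sigma / epsilon
epsilon = 0.18% = 1.8e-03
E = 314 / 1.8e-03
E = 174400 MPa


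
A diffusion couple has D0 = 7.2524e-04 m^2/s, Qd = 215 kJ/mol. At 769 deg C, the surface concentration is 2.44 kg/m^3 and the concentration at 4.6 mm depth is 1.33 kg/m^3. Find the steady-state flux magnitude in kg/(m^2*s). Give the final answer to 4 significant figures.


Step 1: D = D0 * exp(-Qd/(R*T))
T = 769 + 273.15 = 1042.15 K
D = 7.2524e-04 * exp(-215e3 / (8.314 * 1042.15)) = 1.21301e-14 m^2/s
Step 2: J = D * (C1 - C2) / dx
J = 1.21301e-14 * (2.44 - 1.33) / 4.6e-03
J = 2.927e-12 kg/(m^2*s)


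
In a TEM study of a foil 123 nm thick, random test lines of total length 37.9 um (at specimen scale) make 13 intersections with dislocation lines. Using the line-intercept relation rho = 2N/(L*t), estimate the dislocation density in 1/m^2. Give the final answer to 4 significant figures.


rho = 2N / (L * t)
L = 37.9 um = 3.79e-05 m, t = 123 nm = 1.23e-07 m
rho = 2 * 13 / (3.79e-05 * 1.23e-07)
rho = 5.577e+12 1/m^2


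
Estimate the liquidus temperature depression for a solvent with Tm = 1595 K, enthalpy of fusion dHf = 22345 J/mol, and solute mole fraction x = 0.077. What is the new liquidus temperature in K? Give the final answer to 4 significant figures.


dT = R*Tm^2*x / dHf
dT = 8.314 * 1595^2 * 0.077 / 22345
dT = 72.8856 K
T_new = 1595 - 72.8856 = 1522 K


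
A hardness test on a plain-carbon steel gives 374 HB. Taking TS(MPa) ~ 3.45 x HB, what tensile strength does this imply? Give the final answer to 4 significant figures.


TS (MPa) = 3.45 * HB
TS = 3.45 * 374
TS = 1290 MPa


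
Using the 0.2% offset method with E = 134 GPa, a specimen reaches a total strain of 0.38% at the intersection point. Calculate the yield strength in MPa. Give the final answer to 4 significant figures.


Offset strain = 0.002
Elastic strain at yield = total_strain - offset = 3.8e-03 - 0.002 = 1.8e-03
sigma_y = E * elastic_strain = 134000 * 1.8e-03
sigma_y = 241.2 MPa


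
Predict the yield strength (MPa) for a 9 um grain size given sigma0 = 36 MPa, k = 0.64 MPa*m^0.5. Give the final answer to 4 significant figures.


sigma_y = sigma0 + k / sqrt(d)
d = 9 um = 9e-06 m
sigma_y = 36 + 0.64 / sqrt(9e-06)
sigma_y = 249.3 MPa


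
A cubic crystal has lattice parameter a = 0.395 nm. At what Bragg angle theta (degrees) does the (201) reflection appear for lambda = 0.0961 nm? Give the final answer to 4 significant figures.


d = a / sqrt(h^2+k^2+l^2)
d = 0.395 / sqrt(5) = 0.176649 nm
lambda = 2*d*sin(theta)  =>  sin(theta) = lambda / (2*d)
sin(theta) = 0.0961 / (2 * 0.176649) = 0.272008
theta = 15.78 deg


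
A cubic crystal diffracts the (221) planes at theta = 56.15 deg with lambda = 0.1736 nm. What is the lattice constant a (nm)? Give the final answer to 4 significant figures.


d = lambda / (2*sin(theta))
d = 0.1736 / (2*sin(56.15 deg))
d = 0.104516 nm
a = d * sqrt(h^2+k^2+l^2) = 0.104516 * sqrt(9)
a = 0.3135 nm


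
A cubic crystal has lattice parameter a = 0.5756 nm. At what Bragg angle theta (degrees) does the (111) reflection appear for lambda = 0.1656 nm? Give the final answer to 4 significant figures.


d = a / sqrt(h^2+k^2+l^2)
d = 0.5756 / sqrt(3) = 0.332323 nm
lambda = 2*d*sin(theta)  =>  sin(theta) = lambda / (2*d)
sin(theta) = 0.1656 / (2 * 0.332323) = 0.249155
theta = 14.43 deg


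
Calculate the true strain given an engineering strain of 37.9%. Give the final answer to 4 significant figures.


epsilon_true = ln(1 + epsilon_eng)
epsilon_true = ln(1 + 0.379)
epsilon_true = 0.3214


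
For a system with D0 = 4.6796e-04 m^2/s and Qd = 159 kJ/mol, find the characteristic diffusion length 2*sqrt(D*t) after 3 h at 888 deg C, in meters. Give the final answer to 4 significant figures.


Step 1: D = D0 * exp(-Qd/(R*T))
T = 1161.15 K
D = 4.6796e-04 * exp(-159e3 / (8.314 * 1161.15)) = 3.29074e-11 m^2/s
Step 2: L = 2*sqrt(D*t)
t = 3 h = 10800 s
L = 2*sqrt(3.29074e-11 * 10800) = 1.192e-03 m


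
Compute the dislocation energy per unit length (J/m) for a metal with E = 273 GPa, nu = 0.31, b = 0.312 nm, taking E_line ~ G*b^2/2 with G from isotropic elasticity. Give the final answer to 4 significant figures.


Step 1: G = E / (2*(1+nu))
G = 273 / (2*(1+0.31)) = 104.198 GPa = 1.04198e+11 Pa
Step 2: E_line = G*b^2/2
b = 0.312 nm = 3.12e-10 m
E_line = 0.5 * 1.04198e+11 * (3.12e-10)^2 = 5.072e-09 J/m


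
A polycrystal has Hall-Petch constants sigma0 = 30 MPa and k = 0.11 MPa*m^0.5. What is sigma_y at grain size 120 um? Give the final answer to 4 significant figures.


sigma_y = sigma0 + k / sqrt(d)
d = 120 um = 1.2e-04 m
sigma_y = 30 + 0.11 / sqrt(1.2e-04)
sigma_y = 40.04 MPa


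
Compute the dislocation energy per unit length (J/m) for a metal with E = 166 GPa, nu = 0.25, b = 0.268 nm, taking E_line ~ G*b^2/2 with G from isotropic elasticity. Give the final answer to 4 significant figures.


Step 1: G = E / (2*(1+nu))
G = 166 / (2*(1+0.25)) = 66.4 GPa = 6.64e+10 Pa
Step 2: E_line = G*b^2/2
b = 0.268 nm = 2.68e-10 m
E_line = 0.5 * 6.64e+10 * (2.68e-10)^2 = 2.385e-09 J/m


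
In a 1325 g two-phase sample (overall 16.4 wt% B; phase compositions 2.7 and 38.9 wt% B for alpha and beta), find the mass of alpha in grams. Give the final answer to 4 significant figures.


f_alpha = (C_beta - C0) / (C_beta - C_alpha)
f_alpha = (38.9 - 16.4) / (38.9 - 2.7) = 0.621547
m_alpha = f_alpha * m_total = 0.621547 * 1325 = 823.5 g


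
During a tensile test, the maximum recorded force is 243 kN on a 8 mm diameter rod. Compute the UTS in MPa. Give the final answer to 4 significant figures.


A0 = pi*(d/2)^2 = pi*(8/2)^2 = 50.2655 mm^2
UTS = F_max / A0 = 243*1000 / 50.2655
UTS = 4834 MPa


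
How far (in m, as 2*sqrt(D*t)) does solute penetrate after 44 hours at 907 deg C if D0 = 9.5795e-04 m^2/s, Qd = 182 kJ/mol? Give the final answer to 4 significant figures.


Step 1: D = D0 * exp(-Qd/(R*T))
T = 1180.15 K
D = 9.5795e-04 * exp(-182e3 / (8.314 * 1180.15)) = 8.42455e-12 m^2/s
Step 2: L = 2*sqrt(D*t)
t = 44 h = 158400 s
L = 2*sqrt(8.42455e-12 * 158400) = 2.31e-03 m


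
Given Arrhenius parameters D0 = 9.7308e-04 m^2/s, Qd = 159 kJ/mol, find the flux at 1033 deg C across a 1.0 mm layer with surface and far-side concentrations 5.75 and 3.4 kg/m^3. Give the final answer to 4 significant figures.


Step 1: D = D0 * exp(-Qd/(R*T))
T = 1033 + 273.15 = 1306.15 K
D = 9.7308e-04 * exp(-159e3 / (8.314 * 1306.15)) = 4.25894e-10 m^2/s
Step 2: J = D * (C1 - C2) / dx
J = 4.25894e-10 * (5.75 - 3.4) / 1e-03
J = 1.001e-06 kg/(m^2*s)


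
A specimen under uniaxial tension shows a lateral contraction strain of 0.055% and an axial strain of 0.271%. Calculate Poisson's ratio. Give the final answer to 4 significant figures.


nu = -epsilon_lat / epsilon_axial
Lateral strain is contraction (negative), so using magnitudes:
nu = 0.055 / 0.271
nu = 0.203


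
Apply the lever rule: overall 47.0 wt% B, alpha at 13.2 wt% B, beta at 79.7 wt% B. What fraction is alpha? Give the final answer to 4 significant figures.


f_alpha = (C_beta - C0) / (C_beta - C_alpha)
f_alpha = (79.7 - 47.0) / (79.7 - 13.2)
f_alpha = 0.4917


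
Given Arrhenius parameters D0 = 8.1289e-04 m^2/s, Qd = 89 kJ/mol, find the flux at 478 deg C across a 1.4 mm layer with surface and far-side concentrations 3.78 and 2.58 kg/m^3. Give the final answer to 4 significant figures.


Step 1: D = D0 * exp(-Qd/(R*T))
T = 478 + 273.15 = 751.15 K
D = 8.1289e-04 * exp(-89e3 / (8.314 * 751.15)) = 5.2576e-10 m^2/s
Step 2: J = D * (C1 - C2) / dx
J = 5.2576e-10 * (3.78 - 2.58) / 1.4e-03
J = 4.507e-07 kg/(m^2*s)


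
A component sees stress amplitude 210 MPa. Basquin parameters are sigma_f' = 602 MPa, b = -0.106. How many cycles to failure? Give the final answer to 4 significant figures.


sigma_a = sigma_f' * (2*Nf)^b
2*Nf = (sigma_a / sigma_f')^(1/b)
2*Nf = (210 / 602)^(1/-0.106)
2*Nf = 20648.1
Nf = 10320 cycles


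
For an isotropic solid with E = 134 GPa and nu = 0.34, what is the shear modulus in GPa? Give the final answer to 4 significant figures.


G = E / (2*(1+nu))
G = 134 / (2*(1+0.34))
G = 50 GPa


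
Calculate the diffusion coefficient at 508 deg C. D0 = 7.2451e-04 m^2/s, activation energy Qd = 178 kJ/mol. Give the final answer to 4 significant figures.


D = D0 * exp(-Qd / (R*T))
T = 781.15 K
D = 7.2451e-04 * exp(-178e3 / (8.314 * 781.15))
D = 9.056e-16 m^2/s


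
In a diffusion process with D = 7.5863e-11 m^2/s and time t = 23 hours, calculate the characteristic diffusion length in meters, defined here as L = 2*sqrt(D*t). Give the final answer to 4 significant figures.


t = 23 hr = 82800 s
Diffusion length = 2*sqrt(D*t)
= 2*sqrt(7.5863e-11 * 82800)
= 5.013e-03 m


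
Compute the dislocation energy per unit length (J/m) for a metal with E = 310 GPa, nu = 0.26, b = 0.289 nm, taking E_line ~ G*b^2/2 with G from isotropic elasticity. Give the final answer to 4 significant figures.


Step 1: G = E / (2*(1+nu))
G = 310 / (2*(1+0.26)) = 123.016 GPa = 1.23016e+11 Pa
Step 2: E_line = G*b^2/2
b = 0.289 nm = 2.89e-10 m
E_line = 0.5 * 1.23016e+11 * (2.89e-10)^2 = 5.137e-09 J/m
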